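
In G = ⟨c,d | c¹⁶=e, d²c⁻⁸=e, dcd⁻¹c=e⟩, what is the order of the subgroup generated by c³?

|⟨c³⟩| equals the order of c³. Compute successive powers until reaching e:
  (c³)¹ = c³, (c³)² = c⁶, (c³)³ = c⁹, (c³)⁴ = c¹², (c³)⁵ = c¹⁵, (c³)⁶ = c², (c³)⁷ = c⁵, (c³)⁸ = c⁸, (c³)⁹ = c¹¹, (c³)¹⁰ = c¹⁴, (c³)¹¹ = c, (c³)¹² = c⁴, (c³)¹³ = c⁷, (c³)¹⁴ = c¹⁰, (c³)¹⁵ = c¹³, (c³)¹⁶ = e.
The smallest positive k with (c³)ᵏ = e is 16, so |⟨c³⟩| = 16.

Answer: 16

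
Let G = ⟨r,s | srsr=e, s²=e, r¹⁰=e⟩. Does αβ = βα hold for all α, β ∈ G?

r·s = rs but s·r = r⁹s, so r·s ≠ s·r and G is not abelian.

Answer: No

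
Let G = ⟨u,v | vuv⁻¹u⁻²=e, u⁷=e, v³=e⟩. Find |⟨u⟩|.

|⟨u⟩| equals the order of u. Compute successive powers until reaching e:
  u¹ = u, u² = u², u³ = u³, u⁴ = u⁴, u⁵ = u⁵, u⁶ = u⁶, u⁷ = e.
The smallest positive k with uᵏ = e is 7, so |⟨u⟩| = 7.

Answer: 7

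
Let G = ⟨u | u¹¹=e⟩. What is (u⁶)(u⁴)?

Compute (u⁶) · (u⁴) by multiplying left to right and reducing via the relations at each step:
  (u⁶) · u⁴ = u¹⁰

Answer: u¹⁰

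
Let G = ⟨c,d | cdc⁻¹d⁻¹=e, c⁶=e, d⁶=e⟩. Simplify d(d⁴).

Compute d · (d⁴) by multiplying left to right and reducing via the relations at each step:
  d · d⁴ = d⁵

Answer: d⁵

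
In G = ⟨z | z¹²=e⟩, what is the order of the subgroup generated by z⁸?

|⟨z⁸⟩| equals the order of z⁸. Compute successive powers until reaching e:
  (z⁸)¹ = z⁸, (z⁸)² = z⁴, (z⁸)³ = e.
The smallest positive k with (z⁸)ᵏ = e is 3, so |⟨z⁸⟩| = 3.

Answer: 3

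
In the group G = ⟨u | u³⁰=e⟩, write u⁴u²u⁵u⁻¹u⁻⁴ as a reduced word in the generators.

Multiply left to right, reducing at each step:
  (u⁴) · u² = u⁶
  (u⁶) · u⁵ = u¹¹
  (u¹¹) · u⁻¹ = u¹⁰
  (u¹⁰) · u⁻⁴ = u⁶

Answer: u⁶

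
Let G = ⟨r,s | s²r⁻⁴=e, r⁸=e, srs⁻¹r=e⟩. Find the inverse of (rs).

The order of (rs) is 4 (smallest k with (rs)ᵏ = e), so (rs)⁻¹ = (rs)³ = rs⁻¹.
Check: (rs) · (rs⁻¹) → (rs) · r = s;   s · s⁻¹ = e, giving e as required.

Answer: rs⁻¹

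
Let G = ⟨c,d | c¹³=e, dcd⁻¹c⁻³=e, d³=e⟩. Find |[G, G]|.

G' = [G, G] is generated by all commutators. The generator-pair commutators are: [c, d] = c¹¹.
The subgroup they normally generate is {e, c, c², c³, c⁴, c⁵, c⁶, c⁷, c⁸, c⁹, c¹⁰, c¹¹, c¹²}, of order 13.
Check: |G/G'| = 39/13 = 3 is the order of the abelianisation.

Answer: 13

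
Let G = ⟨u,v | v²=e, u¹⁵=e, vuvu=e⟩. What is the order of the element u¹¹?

Compute successive powers until reaching e:
  (u¹¹)¹ = u¹¹, (u¹¹)² = u⁷, (u¹¹)³ = u³, (u¹¹)⁴ = u¹⁴, (u¹¹)⁵ = u¹⁰, (u¹¹)⁶ = u⁶, (u¹¹)⁷ = u², (u¹¹)⁸ = u¹³, (u¹¹)⁹ = u⁹, (u¹¹)¹⁰ = u⁵, (u¹¹)¹¹ = u, (u¹¹)¹² = u¹², (u¹¹)¹³ = u⁸, (u¹¹)¹⁴ = u⁴, (u¹¹)¹⁵ = e.
The smallest positive k with (u¹¹)ᵏ = e is 15.

Answer: 15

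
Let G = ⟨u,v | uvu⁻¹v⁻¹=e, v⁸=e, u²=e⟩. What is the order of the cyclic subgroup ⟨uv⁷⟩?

|⟨uv⁷⟩| equals the order of uv⁷. Compute successive powers until reaching e:
  (uv⁷)¹ = uv⁷, (uv⁷)² = v⁶, (uv⁷)³ = uv⁵, (uv⁷)⁴ = v⁴, (uv⁷)⁵ = uv³, (uv⁷)⁶ = v², (uv⁷)⁷ = uv, (uv⁷)⁸ = e.
The smallest positive k with (uv⁷)ᵏ = e is 8, so |⟨uv⁷⟩| = 8.

Answer: 8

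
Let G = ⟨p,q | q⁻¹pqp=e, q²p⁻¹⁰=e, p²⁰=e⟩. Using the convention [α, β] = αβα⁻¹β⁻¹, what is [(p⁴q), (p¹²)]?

[(p⁴q), (p¹²)] = (p⁴q)·(p¹²)·(p⁴q)⁻¹·(p¹²)⁻¹.
  (p⁴q) · (p¹²) = p²q⁻¹
  (p²q⁻¹) · (p⁴q⁻¹) = p⁸
  (p⁸) · (p⁸) = p¹⁶

Answer: p¹⁶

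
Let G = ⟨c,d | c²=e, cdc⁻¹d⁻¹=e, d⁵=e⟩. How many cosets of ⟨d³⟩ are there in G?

First find ord(d³) by computing successive powers:
  (d³)¹ = d³, (d³)² = d, (d³)³ = d⁴, (d³)⁴ = d², (d³)⁵ = e.
So |⟨d³⟩| = ord(d³) = 5. With |G| = 10, by Lagrange [G : ⟨d³⟩] = 10/5 = 2.

Answer: 2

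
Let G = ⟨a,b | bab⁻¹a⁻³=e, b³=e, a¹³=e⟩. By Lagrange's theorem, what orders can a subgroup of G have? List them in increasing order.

|G| = 39 = 3 · 13. By Lagrange's theorem the order of any subgroup divides 39; the divisors of 39 are 1, 3, 13, 39.

Answer: 1, 3, 13, 39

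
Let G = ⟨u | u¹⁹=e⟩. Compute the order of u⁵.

Compute successive powers until reaching e:
  (u⁵)¹ = u⁵, (u⁵)² = u¹⁰, (u⁵)³ = u¹⁵, (u⁵)⁴ = u, (u⁵)⁵ = u⁶, (u⁵)⁶ = u¹¹, (u⁵)⁷ = u¹⁶, (u⁵)⁸ = u², (u⁵)⁹ = u⁷, (u⁵)¹⁰ = u¹², (u⁵)¹¹ = u¹⁷, (u⁵)¹² = u³, (u⁵)¹³ = u⁸, (u⁵)¹⁴ = u¹³, (u⁵)¹⁵ = u¹⁸, (u⁵)¹⁶ = u⁴, (u⁵)¹⁷ = u⁹, (u⁵)¹⁸ = u¹⁴, (u⁵)¹⁹ = e.
The smallest positive k with (u⁵)ᵏ = e is 19.

Answer: 19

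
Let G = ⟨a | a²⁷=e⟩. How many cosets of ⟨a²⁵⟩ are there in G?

First find ord(a²⁵) by computing successive powers:
  (a²⁵)¹ = a²⁵, (a²⁵)² = a²³, (a²⁵)³ = a²¹, (a²⁵)⁴ = a¹⁹, (a²⁵)⁵ = a¹⁷, (a²⁵)⁶ = a¹⁵, (a²⁵)⁷ = a¹³, (a²⁵)⁸ = a¹¹, (a²⁵)⁹ = a⁹, (a²⁵)¹⁰ = a⁷, (a²⁵)¹¹ = a⁵, (a²⁵)¹² = a³, (a²⁵)¹³ = a, (a²⁵)¹⁴ = a²⁶, (a²⁵)¹⁵ = a²⁴, (a²⁵)¹⁶ = a²², (a²⁵)¹⁷ = a²⁰, (a²⁵)¹⁸ = a¹⁸, (a²⁵)¹⁹ = a¹⁶, (a²⁵)²⁰ = a¹⁴, (a²⁵)²¹ = a¹², (a²⁵)²² = a¹⁰, (a²⁵)²³ = a⁸, (a²⁵)²⁴ = a⁶, (a²⁵)²⁵ = a⁴, (a²⁵)²⁶ = a², (a²⁵)²⁷ = e.
So |⟨a²⁵⟩| = ord(a²⁵) = 27. With |G| = 27, by Lagrange [G : ⟨a²⁵⟩] = 27/27 = 1.

Answer: 1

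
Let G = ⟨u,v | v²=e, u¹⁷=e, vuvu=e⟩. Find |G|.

Enumerate words in the generators, reducing via the relations: the distinct elements are
  {e, u, v, uv, u², u³, u⁴, u⁵, u⁶, u⁷, u⁸, u⁹, u²v, u³v, u¹², u¹³, u¹¹, u¹⁰, u¹⁴, u¹⁵, u¹⁶, u⁴v, u⁵v, u⁶v, u⁷v, u⁸v, u⁹v, u¹²v, u¹³v, u¹¹v, u¹⁰v, u¹⁴v, u¹⁵v, u¹⁶v}.
No further products give new elements, so |G| = 34.

Answer: 34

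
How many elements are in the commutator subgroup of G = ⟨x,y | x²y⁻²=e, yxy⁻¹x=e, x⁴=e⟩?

G' = [G, G] is generated by all commutators. The generator-pair commutators are: [x, y] = x².
The subgroup they normally generate is {e, x²}, of order 2.
Check: |G/G'| = 8/2 = 4 is the order of the abelianisation.

Answer: 2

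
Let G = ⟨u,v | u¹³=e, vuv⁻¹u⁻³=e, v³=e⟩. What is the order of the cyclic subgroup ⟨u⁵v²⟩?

|⟨u⁵v²⟩| equals the order of u⁵v². Compute successive powers until reaching e:
  (u⁵v²)¹ = u⁵v², (u⁵v²)² = u¹¹v, (u⁵v²)³ = e.
The smallest positive k with (u⁵v²)ᵏ = e is 3, so |⟨u⁵v²⟩| = 3.

Answer: 3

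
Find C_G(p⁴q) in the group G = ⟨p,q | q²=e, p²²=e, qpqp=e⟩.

⟨p⁴q⟩ ⊆ C_G(p⁴q) since powers of p⁴q commute with p⁴q; so |C_G(p⁴q)| ≥ |⟨p⁴q⟩| = 2.
By orbit–stabilizer, |C_G(p⁴q)| = |G| / |conj. class of p⁴q| = 44 / 11 = 4.
The 4 elements commuting with p⁴q are {e, p¹¹, p⁴q, p¹⁵q}.

Answer: {e, p¹¹, p⁴q, p¹⁵q}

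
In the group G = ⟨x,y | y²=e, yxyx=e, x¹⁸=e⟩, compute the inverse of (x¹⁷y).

The order of (x¹⁷y) is 2 (smallest k with (x¹⁷y)ᵏ = e), so (x¹⁷y)⁻¹ = (x¹⁷y)¹ = x¹⁷y.
Check: (x¹⁷y) · (x¹⁷y) → (x¹⁷y) · x¹⁷ = y;   y · y = e, giving e as required.

Answer: x¹⁷y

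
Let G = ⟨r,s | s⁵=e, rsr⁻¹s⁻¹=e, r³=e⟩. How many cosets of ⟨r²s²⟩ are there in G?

First find ord(r²s²) by computing successive powers:
  (r²s²)¹ = r²s², (r²s²)² = rs⁴, (r²s²)³ = s, (r²s²)⁴ = r²s³, (r²s²)⁵ = r, (r²s²)⁶ = s², (r²s²)⁷ = r²s⁴, (r²s²)⁸ = rs, (r²s²)⁹ = s³, (r²s²)¹⁰ = r², (r²s²)¹¹ = rs², (r²s²)¹² = s⁴, (r²s²)¹³ = r²s, (r²s²)¹⁴ = rs³, (r²s²)¹⁵ = e.
So |⟨r²s²⟩| = ord(r²s²) = 15. With |G| = 15, by Lagrange [G : ⟨r²s²⟩] = 15/15 = 1.

Answer: 1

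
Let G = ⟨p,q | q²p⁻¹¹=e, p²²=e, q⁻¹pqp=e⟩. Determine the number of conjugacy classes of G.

The conjugacy classes (representative and size) are:
  [e] (size 1), [p²¹] (size 2), [p²] (size 2), [p³] (size 2), [p¹⁸] (size 2), [p¹⁷] (size 2), [p⁶] (size 2), [p⁷] (size 2), [p⁸] (size 2), [p¹³] (size 2), [p¹²] (size 2), [p¹¹] (size 1), [p¹⁰q] (size 11), [p⁷q] (size 11).
Class equation: 1 + 2 + 2 + 2 + 2 + 2 + 2 + 2 + 2 + 2 + 2 + 1 + 11 + 11 = 44 = |G|. So G has 14 conjugacy classes.

Answer: 14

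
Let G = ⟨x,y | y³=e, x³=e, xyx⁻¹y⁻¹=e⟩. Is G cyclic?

|G| = 9, but the maximum element order in G is 3 < 9. No single element generates all of G, so G is not cyclic.

Answer: No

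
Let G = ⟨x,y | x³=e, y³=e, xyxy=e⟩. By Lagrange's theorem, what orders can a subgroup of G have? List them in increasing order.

|G| = 12 = 2² · 3. By Lagrange's theorem the order of any subgroup divides 12; the divisors of 12 are 1, 2, 3, 4, 6, 12.

Answer: 1, 2, 3, 4, 6, 12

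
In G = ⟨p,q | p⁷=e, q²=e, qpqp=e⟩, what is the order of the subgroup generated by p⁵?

|⟨p⁵⟩| equals the order of p⁵. Compute successive powers until reaching e:
  (p⁵)¹ = p⁵, (p⁵)² = p³, (p⁵)³ = p, (p⁵)⁴ = p⁶, (p⁵)⁵ = p⁴, (p⁵)⁶ = p², (p⁵)⁷ = e.
The smallest positive k with (p⁵)ᵏ = e is 7, so |⟨p⁵⟩| = 7.

Answer: 7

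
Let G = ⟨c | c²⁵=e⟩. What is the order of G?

G is generated by a single element, so G is cyclic. The relator gives c²⁵ = e and no smaller power is forced to be e, so the 25 powers {c, e, c², c³, c⁴, c⁵, c⁶, c⁷, c⁸, c⁹, c²², c²³, c²¹, c²⁰, c²⁴, c¹², c¹³, c¹¹, c¹⁰, c¹⁴, c¹⁵, c¹⁶, c¹⁷, c¹⁸, c¹⁹} are distinct. Hence |G| = 25.

Answer: 25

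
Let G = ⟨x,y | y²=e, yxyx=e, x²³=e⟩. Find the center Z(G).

An element z ∈ Z(G) iff z commutes with every generator.
For example e is central: e·x = x = x·e; e·y = y = y·e.
Whereas x ∉ Z(G) since x·y = xy ≠ x²²y = y·x.
Checking each of the 46 elements this way gives Z(G) = {e}, of order 1.

Answer: {e}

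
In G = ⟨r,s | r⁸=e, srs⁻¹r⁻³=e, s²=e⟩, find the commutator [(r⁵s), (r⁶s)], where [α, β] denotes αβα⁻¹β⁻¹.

[(r⁵s), (r⁶s)] = (r⁵s)·(r⁶s)·(r⁵s)⁻¹·(r⁶s)⁻¹.
  (r⁵s) · (r⁶s) = r⁷
  (r⁷) · (rs) = s
  s · (r⁶s) = r²

Answer: r²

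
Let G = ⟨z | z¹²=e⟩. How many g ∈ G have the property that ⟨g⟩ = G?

G is cyclic of order 12. An element generates G iff its order is 12, and a cyclic group of order 12 has exactly φ(12) = 4 such elements.

Answer: 4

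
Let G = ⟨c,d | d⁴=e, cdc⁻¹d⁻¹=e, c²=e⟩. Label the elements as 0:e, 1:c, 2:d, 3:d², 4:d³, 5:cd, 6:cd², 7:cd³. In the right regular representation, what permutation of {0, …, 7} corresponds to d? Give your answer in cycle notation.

(0 2 3 4)(1 5 6 7)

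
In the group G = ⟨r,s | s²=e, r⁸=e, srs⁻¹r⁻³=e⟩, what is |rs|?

Compute successive powers until reaching e:
  (rs)¹ = rs, (rs)² = r⁴, (rs)³ = r⁵s, (rs)⁴ = e.
The smallest positive k with (rs)ᵏ = e is 4.

Answer: 4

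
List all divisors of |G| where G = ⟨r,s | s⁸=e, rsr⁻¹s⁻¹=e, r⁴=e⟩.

|G| = 32 = 2⁵. By Lagrange's theorem the order of any subgroup divides 32; the divisors of 32 are 1, 2, 4, 8, 16, 32.

Answer: 1, 2, 4, 8, 16, 32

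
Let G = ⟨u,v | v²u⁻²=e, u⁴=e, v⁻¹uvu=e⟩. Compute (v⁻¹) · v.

Compute (v⁻¹) · v by multiplying left to right and reducing via the relations at each step:
  (v⁻¹) · v = e

Answer: e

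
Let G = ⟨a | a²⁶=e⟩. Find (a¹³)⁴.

Compute successive powers of (a¹³), reducing at each step:
  (a¹³)²: (a¹³) · a¹³ = e
  (a¹³)³: e · a¹³ = a¹³
  (a¹³)⁴: (a¹³) · a¹³ = e

Answer: e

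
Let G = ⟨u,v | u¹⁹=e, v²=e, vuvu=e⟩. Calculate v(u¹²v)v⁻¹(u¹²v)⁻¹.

[v, (u¹²v)] = v·(u¹²v)·v⁻¹·(u¹²v)⁻¹.
  v · (u¹²v) = u⁷
  (u⁷) · v = u⁷v
  (u⁷v) · (u¹²v) = u¹⁴

Answer: u¹⁴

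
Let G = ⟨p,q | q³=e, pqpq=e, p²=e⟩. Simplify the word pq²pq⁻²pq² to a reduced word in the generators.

Multiply left to right, reducing at each step:
  p · q² = pq²
  (pq²) · p = q
  q · q⁻² = q²
  (q²) · p = pq
  (pq) · q² = p

Answer: p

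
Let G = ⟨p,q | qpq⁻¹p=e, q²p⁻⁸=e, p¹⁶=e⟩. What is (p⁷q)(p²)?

Compute (p⁷q) · (p²) by multiplying left to right and reducing via the relations at each step:
  (p⁷q) · p² = p⁵q

Answer: p⁵q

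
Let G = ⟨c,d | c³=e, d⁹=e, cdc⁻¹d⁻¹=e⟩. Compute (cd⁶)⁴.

Compute successive powers of (cd⁶), reducing at each step:
  (cd⁶)²: (cd⁶) · c = c²d⁶;   (c²d⁶) · d⁶ = c²d³
  (cd⁶)³: (c²d³) · c = d³;   (d³) · d⁶ = e
  (cd⁶)⁴: e · c = c;   c · d⁶ = cd⁶

Answer: cd⁶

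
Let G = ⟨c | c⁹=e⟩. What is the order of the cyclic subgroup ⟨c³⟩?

|⟨c³⟩| equals the order of c³. Compute successive powers until reaching e:
  (c³)¹ = c³, (c³)² = c⁶, (c³)³ = e.
The smallest positive k with (c³)ᵏ = e is 3, so |⟨c³⟩| = 3.

Answer: 3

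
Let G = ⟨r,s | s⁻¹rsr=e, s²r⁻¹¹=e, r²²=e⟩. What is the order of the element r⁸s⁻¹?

Compute successive powers until reaching e:
  (r⁸s⁻¹)¹ = r⁸s⁻¹, (r⁸s⁻¹)² = r¹¹, (r⁸s⁻¹)³ = r⁸s, (r⁸s⁻¹)⁴ = e.
The smallest positive k with (r⁸s⁻¹)ᵏ = e is 4.

Answer: 4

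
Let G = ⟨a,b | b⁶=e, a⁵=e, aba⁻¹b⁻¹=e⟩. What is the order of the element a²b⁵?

Compute successive powers until reaching e:
  (a²b⁵)¹ = a²b⁵, (a²b⁵)² = a⁴b⁴, (a²b⁵)³ = ab³, (a²b⁵)⁴ = a³b², (a²b⁵)⁵ = b, (a²b⁵)⁶ = a², (a²b⁵)⁷ = a⁴b⁵, (a²b⁵)⁸ = ab⁴, (a²b⁵)⁹ = a³b³, (a²b⁵)¹⁰ = b², (a²b⁵)¹¹ = a²b, (a²b⁵)¹² = a⁴, (a²b⁵)¹³ = ab⁵, (a²b⁵)¹⁴ = a³b⁴, (a²b⁵)¹⁵ = b³, (a²b⁵)¹⁶ = a²b², (a²b⁵)¹⁷ = a⁴b, (a²b⁵)¹⁸ = a, (a²b⁵)¹⁹ = a³b⁵, (a²b⁵)²⁰ = b⁴, (a²b⁵)²¹ = a²b³, (a²b⁵)²² = a⁴b², (a²b⁵)²³ = ab, (a²b⁵)²⁴ = a³, (a²b⁵)²⁵ = b⁵, (a²b⁵)²⁶ = a²b⁴, (a²b⁵)²⁷ = a⁴b³, (a²b⁵)²⁸ = ab², (a²b⁵)²⁹ = a³b, (a²b⁵)³⁰ = e.
The smallest positive k with (a²b⁵)ᵏ = e is 30.

Answer: 30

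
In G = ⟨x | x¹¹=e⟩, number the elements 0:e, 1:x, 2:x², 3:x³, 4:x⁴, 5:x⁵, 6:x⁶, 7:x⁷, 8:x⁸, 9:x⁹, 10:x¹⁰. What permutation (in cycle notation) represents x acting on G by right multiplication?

(0 1 2 3 4 5 6 7 8 9 10)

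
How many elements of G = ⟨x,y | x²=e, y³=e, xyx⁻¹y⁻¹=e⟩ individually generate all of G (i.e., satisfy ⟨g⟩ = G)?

G is cyclic of order 6. An element generates G iff its order is 6, and a cyclic group of order 6 has exactly φ(6) = 2 such elements.

Answer: 2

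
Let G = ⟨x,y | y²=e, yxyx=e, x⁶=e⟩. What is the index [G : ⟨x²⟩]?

First find ord(x²) by computing successive powers:
  (x²)¹ = x², (x²)² = x⁴, (x²)³ = e.
So |⟨x²⟩| = ord(x²) = 3. With |G| = 12, by Lagrange [G : ⟨x²⟩] = 12/3 = 4.

Answer: 4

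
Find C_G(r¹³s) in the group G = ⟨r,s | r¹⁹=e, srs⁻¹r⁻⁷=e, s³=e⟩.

⟨r¹³s⟩ ⊆ C_G(r¹³s) since powers of r¹³s commute with r¹³s; so |C_G(r¹³s)| ≥ |⟨r¹³s⟩| = 3.
By orbit–stabilizer, |C_G(r¹³s)| = |G| / |conj. class of r¹³s| = 57 / 19 = 3.
The 3 elements commuting with r¹³s are {e, r¹³s, r⁹s²}.

Answer: {e, r¹³s, r⁹s²}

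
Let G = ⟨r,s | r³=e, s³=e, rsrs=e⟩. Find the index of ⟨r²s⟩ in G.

First find ord(r²s) by computing successive powers:
  (r²s)¹ = r²s, (r²s)² = s²r, (r²s)³ = e.
So |⟨r²s⟩| = ord(r²s) = 3. With |G| = 12, by Lagrange [G : ⟨r²s⟩] = 12/3 = 4.

Answer: 4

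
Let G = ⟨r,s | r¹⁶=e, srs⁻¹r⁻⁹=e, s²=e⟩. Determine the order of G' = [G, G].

G' = [G, G] is generated by all commutators. The generator-pair commutators are: [r, s] = r⁸.
The subgroup they normally generate is {e, r⁸}, of order 2.
Check: |G/G'| = 32/2 = 16 is the order of the abelianisation.

Answer: 2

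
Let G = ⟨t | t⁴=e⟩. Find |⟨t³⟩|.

|⟨t³⟩| equals the order of t³. Compute successive powers until reaching e:
  (t³)¹ = t³, (t³)² = t², (t³)³ = t, (t³)⁴ = e.
The smallest positive k with (t³)ᵏ = e is 4, so |⟨t³⟩| = 4.

Answer: 4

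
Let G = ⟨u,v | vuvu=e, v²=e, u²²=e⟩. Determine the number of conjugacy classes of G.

The conjugacy classes (representative and size) are:
  [e] (size 1), [u] (size 2), [u²] (size 2), [u¹⁹] (size 2), [u⁴] (size 2), [u⁵] (size 2), [u⁶] (size 2), [u⁷] (size 2), [u⁸] (size 2), [u¹³] (size 2), [u¹⁰] (size 2), [u¹¹] (size 1), [u⁶v] (size 11), [uv] (size 11).
Class equation: 1 + 2 + 2 + 2 + 2 + 2 + 2 + 2 + 2 + 2 + 2 + 1 + 11 + 11 = 44 = |G|. So G has 14 conjugacy classes.

Answer: 14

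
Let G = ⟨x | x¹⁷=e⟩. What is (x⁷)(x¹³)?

Compute (x⁷) · (x¹³) by multiplying left to right and reducing via the relations at each step:
  (x⁷) · x¹³ = x³

Answer: x³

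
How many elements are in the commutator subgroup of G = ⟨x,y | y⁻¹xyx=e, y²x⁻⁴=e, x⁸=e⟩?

G' = [G, G] is generated by all commutators. The generator-pair commutators are: [x, y] = x².
The subgroup they normally generate is {e, x², x⁴, x⁶}, of order 4.
Check: |G/G'| = 16/4 = 4 is the order of the abelianisation.

Answer: 4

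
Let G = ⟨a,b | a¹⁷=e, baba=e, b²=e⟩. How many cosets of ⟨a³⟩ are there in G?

First find ord(a³) by computing successive powers:
  (a³)¹ = a³, (a³)² = a⁶, (a³)³ = a⁹, (a³)⁴ = a¹², (a³)⁵ = a¹⁵, (a³)⁶ = a, (a³)⁷ = a⁴, (a³)⁸ = a⁷, (a³)⁹ = a¹⁰, (a³)¹⁰ = a¹³, (a³)¹¹ = a¹⁶, (a³)¹² = a², (a³)¹³ = a⁵, (a³)¹⁴ = a⁸, (a³)¹⁵ = a¹¹, (a³)¹⁶ = a¹⁴, (a³)¹⁷ = e.
So |⟨a³⟩| = ord(a³) = 17. With |G| = 34, by Lagrange [G : ⟨a³⟩] = 34/17 = 2.

Answer: 2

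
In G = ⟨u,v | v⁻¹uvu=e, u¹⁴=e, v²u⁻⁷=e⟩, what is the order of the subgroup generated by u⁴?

|⟨u⁴⟩| equals the order of u⁴. Compute successive powers until reaching e:
  (u⁴)¹ = u⁴, (u⁴)² = u⁸, (u⁴)³ = u¹², (u⁴)⁴ = u², (u⁴)⁵ = u⁶, (u⁴)⁶ = u¹⁰, (u⁴)⁷ = e.
The smallest positive k with (u⁴)ᵏ = e is 7, so |⟨u⁴⟩| = 7.

Answer: 7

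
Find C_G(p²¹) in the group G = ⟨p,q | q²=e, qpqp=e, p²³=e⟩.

⟨p²¹⟩ ⊆ C_G(p²¹) since powers of p²¹ commute with p²¹; so |C_G(p²¹)| ≥ |⟨p²¹⟩| = 23.
By orbit–stabilizer, |C_G(p²¹)| = |G| / |conj. class of p²¹| = 46 / 2 = 23.
The 23 elements commuting with p²¹ are {e, p, p², p³, p⁴, p⁵, p⁶, p⁷, p⁸, p⁹, p¹⁰, p¹¹, p¹², p¹³, p¹⁴, p¹⁵, p¹⁶, p¹⁷, p¹⁸, p¹⁹, p²⁰, p²¹, p²²}.

Answer: {e, p, p², p³, p⁴, p⁵, p⁶, p⁷, p⁸, p⁹, p¹⁰, p¹¹, p¹², p¹³, p¹⁴, p¹⁵, p¹⁶, p¹⁷, p¹⁸, p¹⁹, p²⁰, p²¹, p²²}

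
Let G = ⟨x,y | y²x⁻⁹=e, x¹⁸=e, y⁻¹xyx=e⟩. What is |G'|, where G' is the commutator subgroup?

G' = [G, G] is generated by all commutators. The generator-pair commutators are: [x, y] = x².
The subgroup they normally generate is {e, x², x⁴, x⁶, x⁸, x¹⁰, x¹², x¹⁴, x¹⁶}, of order 9.
Check: |G/G'| = 36/9 = 4 is the order of the abelianisation.

Answer: 9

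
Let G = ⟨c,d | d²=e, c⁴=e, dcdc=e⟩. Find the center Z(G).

An element z ∈ Z(G) iff z commutes with every generator.
For example c² is central: (c²)·c = c³ = c·(c²); (c²)·d = c²d = d·(c²).
Whereas c ∉ Z(G) since c·d = cd ≠ c³d = d·c.
Checking each of the 8 elements this way gives Z(G) = {e, c²}, of order 2.

Answer: {e, c²}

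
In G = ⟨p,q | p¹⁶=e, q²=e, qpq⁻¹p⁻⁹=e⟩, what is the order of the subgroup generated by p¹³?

|⟨p¹³⟩| equals the order of p¹³. Compute successive powers until reaching e:
  (p¹³)¹ = p¹³, (p¹³)² = p¹⁰, (p¹³)³ = p⁷, (p¹³)⁴ = p⁴, (p¹³)⁵ = p, (p¹³)⁶ = p¹⁴, (p¹³)⁷ = p¹¹, (p¹³)⁸ = p⁸, (p¹³)⁹ = p⁵, (p¹³)¹⁰ = p², (p¹³)¹¹ = p¹⁵, (p¹³)¹² = p¹², (p¹³)¹³ = p⁹, (p¹³)¹⁴ = p⁶, (p¹³)¹⁵ = p³, (p¹³)¹⁶ = e.
The smallest positive k with (p¹³)ᵏ = e is 16, so |⟨p¹³⟩| = 16.

Answer: 16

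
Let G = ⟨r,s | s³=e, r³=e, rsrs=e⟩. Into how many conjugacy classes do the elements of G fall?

The conjugacy classes (representative and size) are:
  [e] (size 1), [sr²] (size 4), [s²r] (size 4), [r²s²] (size 3).
Class equation: 1 + 4 + 4 + 3 = 12 = |G|. So G has 4 conjugacy classes.

Answer: 4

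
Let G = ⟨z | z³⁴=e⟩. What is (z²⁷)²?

Compute successive powers of (z²⁷), reducing at each step:
  (z²⁷)²: (z²⁷) · z²⁷ = z²⁰

Answer: z²⁰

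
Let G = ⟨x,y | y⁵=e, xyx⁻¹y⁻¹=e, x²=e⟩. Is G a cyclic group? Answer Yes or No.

|G| = 10. The element xy has order 10 (its powers give 10 distinct elements), so ⟨xy⟩ = G and G is cyclic.

Answer: Yes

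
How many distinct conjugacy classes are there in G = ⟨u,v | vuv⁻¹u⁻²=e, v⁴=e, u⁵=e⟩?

The conjugacy classes (representative and size) are:
  [e] (size 1), [u⁴] (size 4), [u²v] (size 5), [v²] (size 5), [u³v³] (size 5).
Class equation: 1 + 4 + 5 + 5 + 5 = 20 = |G|. So G has 5 conjugacy classes.

Answer: 5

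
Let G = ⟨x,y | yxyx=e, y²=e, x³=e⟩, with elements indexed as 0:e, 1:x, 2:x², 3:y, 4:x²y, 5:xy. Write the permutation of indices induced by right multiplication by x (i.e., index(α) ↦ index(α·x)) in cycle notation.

(0 1 2)(3 4 5)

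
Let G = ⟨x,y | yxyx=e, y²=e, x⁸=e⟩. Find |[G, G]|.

G' = [G, G] is generated by all commutators. The generator-pair commutators are: [x, y] = x².
The subgroup they normally generate is {e, x², x⁴, x⁶}, of order 4.
Check: |G/G'| = 16/4 = 4 is the order of the abelianisation.

Answer: 4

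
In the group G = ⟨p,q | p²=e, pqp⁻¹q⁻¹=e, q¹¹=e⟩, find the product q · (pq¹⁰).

Compute q · (pq¹⁰) by multiplying left to right and reducing via the relations at each step:
  q · p = pq
  (pq) · q¹⁰ = p

Answer: p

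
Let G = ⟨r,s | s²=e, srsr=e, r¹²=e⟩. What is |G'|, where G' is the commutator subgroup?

G' = [G, G] is generated by all commutators. The generator-pair commutators are: [r, s] = r².
The subgroup they normally generate is {e, r², r⁴, r⁶, r⁸, r¹⁰}, of order 6.
Check: |G/G'| = 24/6 = 4 is the order of the abelianisation.

Answer: 6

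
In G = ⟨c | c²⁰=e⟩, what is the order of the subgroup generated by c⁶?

|⟨c⁶⟩| equals the order of c⁶. Compute successive powers until reaching e:
  (c⁶)¹ = c⁶, (c⁶)² = c¹², (c⁶)³ = c¹⁸, (c⁶)⁴ = c⁴, (c⁶)⁵ = c¹⁰, (c⁶)⁶ = c¹⁶, (c⁶)⁷ = c², (c⁶)⁸ = c⁸, (c⁶)⁹ = c¹⁴, (c⁶)¹⁰ = e.
The smallest positive k with (c⁶)ᵏ = e is 10, so |⟨c⁶⟩| = 10.

Answer: 10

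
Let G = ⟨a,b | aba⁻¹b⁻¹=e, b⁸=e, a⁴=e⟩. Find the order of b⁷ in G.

Compute successive powers until reaching e:
  (b⁷)¹ = b⁷, (b⁷)² = b⁶, (b⁷)³ = b⁵, (b⁷)⁴ = b⁴, (b⁷)⁵ = b³, (b⁷)⁶ = b², (b⁷)⁷ = b, (b⁷)⁸ = e.
The smallest positive k with (b⁷)ᵏ = e is 8.

Answer: 8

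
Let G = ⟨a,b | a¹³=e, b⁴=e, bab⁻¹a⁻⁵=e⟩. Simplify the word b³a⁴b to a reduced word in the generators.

Multiply left to right, reducing at each step:
  (b³) · a⁴ = a⁶b³
  (a⁶b³) · b = a⁶

Answer: a⁶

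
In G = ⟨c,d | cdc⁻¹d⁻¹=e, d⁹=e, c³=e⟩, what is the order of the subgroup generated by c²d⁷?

|⟨c²d⁷⟩| equals the order of c²d⁷. Compute successive powers until reaching e:
  (c²d⁷)¹ = c²d⁷, (c²d⁷)² = cd⁵, (c²d⁷)³ = d³, (c²d⁷)⁴ = c²d, (c²d⁷)⁵ = cd⁸, (c²d⁷)⁶ = d⁶, (c²d⁷)⁷ = c²d⁴, (c²d⁷)⁸ = cd², (c²d⁷)⁹ = e.
The smallest positive k with (c²d⁷)ᵏ = e is 9, so |⟨c²d⁷⟩| = 9.

Answer: 9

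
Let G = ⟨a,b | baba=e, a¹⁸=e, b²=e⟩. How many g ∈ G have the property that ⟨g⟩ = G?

⟨g⟩ = G would require ord(g) = |G| = 36, but the maximum element order in G is 18 < 36. So G is not cyclic and no single element generates it: the count is 0.

Answer: 0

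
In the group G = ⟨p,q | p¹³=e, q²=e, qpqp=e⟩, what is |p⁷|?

Compute successive powers until reaching e:
  (p⁷)¹ = p⁷, (p⁷)² = p, (p⁷)³ = p⁸, (p⁷)⁴ = p², (p⁷)⁵ = p⁹, (p⁷)⁶ = p³, (p⁷)⁷ = p¹⁰, (p⁷)⁸ = p⁴, (p⁷)⁹ = p¹¹, (p⁷)¹⁰ = p⁵, (p⁷)¹¹ = p¹², (p⁷)¹² = p⁶, (p⁷)¹³ = e.
The smallest positive k with (p⁷)ᵏ = e is 13.

Answer: 13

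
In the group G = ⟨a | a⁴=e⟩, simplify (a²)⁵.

Compute successive powers of (a²), reducing at each step:
  (a²)²: (a²) · a² = e
  (a²)³: e · a² = a²
  (a²)⁴: (a²) · a² = e
  (a²)⁵: e · a² = a²

Answer: a²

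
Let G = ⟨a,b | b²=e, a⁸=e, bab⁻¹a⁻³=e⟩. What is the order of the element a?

Compute successive powers until reaching e:
  a¹ = a, a² = a², a³ = a³, a⁴ = a⁴, a⁵ = a⁵, a⁶ = a⁶, a⁷ = a⁷, a⁸ = e.
The smallest positive k with aᵏ = e is 8.

Answer: 8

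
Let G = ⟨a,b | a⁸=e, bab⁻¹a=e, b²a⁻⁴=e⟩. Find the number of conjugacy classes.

The conjugacy classes (representative and size) are:
  [e] (size 1), [a⁷] (size 2), [a²] (size 2), [a⁵] (size 2), [a⁴] (size 1), [a²b⁻¹] (size 4), [a³b] (size 4).
Class equation: 1 + 2 + 2 + 2 + 1 + 4 + 4 = 16 = |G|. So G has 7 conjugacy classes.

Answer: 7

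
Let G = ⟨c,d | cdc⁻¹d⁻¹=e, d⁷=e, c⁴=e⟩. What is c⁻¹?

The order of c is 4 (smallest k with cᵏ = e), so c⁻¹ = c³ = c³.
Check: c · (c³) → c · c³ = e, giving e as required.

Answer: c³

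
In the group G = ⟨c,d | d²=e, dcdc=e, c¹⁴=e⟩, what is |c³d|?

Compute successive powers until reaching e:
  (c³d)¹ = c³d, (c³d)² = e.
The smallest positive k with (c³d)ᵏ = e is 2.

Answer: 2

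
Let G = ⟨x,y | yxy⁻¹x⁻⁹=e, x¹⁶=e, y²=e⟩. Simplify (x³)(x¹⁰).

Compute (x³) · (x¹⁰) by multiplying left to right and reducing via the relations at each step:
  (x³) · x¹⁰ = x¹³

Answer: x¹³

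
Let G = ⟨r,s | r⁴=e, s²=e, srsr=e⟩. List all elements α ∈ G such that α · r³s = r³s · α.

⟨r³s⟩ ⊆ C_G(r³s) since powers of r³s commute with r³s; so |C_G(r³s)| ≥ |⟨r³s⟩| = 2.
By orbit–stabilizer, |C_G(r³s)| = |G| / |conj. class of r³s| = 8 / 2 = 4.
The 4 elements commuting with r³s are {e, r², r³s, rs}.

Answer: {e, r², r³s, rs}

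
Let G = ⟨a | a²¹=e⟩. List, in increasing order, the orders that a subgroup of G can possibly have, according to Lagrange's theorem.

|G| = 21 = 3 · 7. By Lagrange's theorem the order of any subgroup divides 21; the divisors of 21 are 1, 3, 7, 21.

Answer: 1, 3, 7, 21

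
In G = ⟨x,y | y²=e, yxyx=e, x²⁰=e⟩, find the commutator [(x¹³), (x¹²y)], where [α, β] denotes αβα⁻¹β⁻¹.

[(x¹³), (x¹²y)] = (x¹³)·(x¹²y)·(x¹³)⁻¹·(x¹²y)⁻¹.
  (x¹³) · (x¹²y) = x⁵y
  (x⁵y) · (x⁷) = x¹⁸y
  (x¹⁸y) · (x¹²y) = x⁶

Answer: x⁶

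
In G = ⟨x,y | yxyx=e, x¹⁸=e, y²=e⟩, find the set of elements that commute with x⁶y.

⟨x⁶y⟩ ⊆ C_G(x⁶y) since powers of x⁶y commute with x⁶y; so |C_G(x⁶y)| ≥ |⟨x⁶y⟩| = 2.
By orbit–stabilizer, |C_G(x⁶y)| = |G| / |conj. class of x⁶y| = 36 / 9 = 4.
The 4 elements commuting with x⁶y are {e, x⁹, x⁶y, x¹⁵y}.

Answer: {e, x⁹, x⁶y, x¹⁵y}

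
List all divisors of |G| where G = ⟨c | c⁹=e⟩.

|G| = 9 = 3². By Lagrange's theorem the order of any subgroup divides 9; the divisors of 9 are 1, 3, 9.

Answer: 1, 3, 9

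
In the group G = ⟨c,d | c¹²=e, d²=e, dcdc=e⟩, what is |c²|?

Compute successive powers until reaching e:
  (c²)¹ = c², (c²)² = c⁴, (c²)³ = c⁶, (c²)⁴ = c⁸, (c²)⁵ = c¹⁰, (c²)⁶ = e.
The smallest positive k with (c²)ᵏ = e is 6.

Answer: 6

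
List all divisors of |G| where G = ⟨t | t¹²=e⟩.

|G| = 12 = 2² · 3. By Lagrange's theorem the order of any subgroup divides 12; the divisors of 12 are 1, 2, 3, 4, 6, 12.

Answer: 1, 2, 3, 4, 6, 12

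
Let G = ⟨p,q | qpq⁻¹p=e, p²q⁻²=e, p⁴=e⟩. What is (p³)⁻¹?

The order of (p³) is 4 (smallest k with (p³)ᵏ = e), so (p³)⁻¹ = (p³)³ = p.
Check: (p³) · p → (p³) · p = e, giving e as required.

Answer: p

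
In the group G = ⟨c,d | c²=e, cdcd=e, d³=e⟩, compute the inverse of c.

The order of c is 2 (smallest k with cᵏ = e), so c⁻¹ = c¹ = c.
Check: c · c → c · c = e, giving e as required.

Answer: c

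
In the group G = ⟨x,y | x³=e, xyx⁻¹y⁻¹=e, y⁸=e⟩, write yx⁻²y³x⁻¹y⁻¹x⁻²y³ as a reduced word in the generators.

Multiply left to right, reducing at each step:
  y · x⁻² = xy
  (xy) · y³ = xy⁴
  (xy⁴) · x⁻¹ = y⁴
  (y⁴) · y⁻¹ = y³
  (y³) · x⁻² = xy³
  (xy³) · y³ = xy⁶

Answer: xy⁶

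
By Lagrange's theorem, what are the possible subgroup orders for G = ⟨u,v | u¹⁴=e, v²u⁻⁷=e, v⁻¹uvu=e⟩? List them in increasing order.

|G| = 28 = 2² · 7. By Lagrange's theorem the order of any subgroup divides 28; the divisors of 28 are 1, 2, 4, 7, 14, 28.

Answer: 1, 2, 4, 7, 14, 28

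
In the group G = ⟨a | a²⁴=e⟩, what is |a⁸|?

Compute successive powers until reaching e:
  (a⁸)¹ = a⁸, (a⁸)² = a¹⁶, (a⁸)³ = e.
The smallest positive k with (a⁸)ᵏ = e is 3.

Answer: 3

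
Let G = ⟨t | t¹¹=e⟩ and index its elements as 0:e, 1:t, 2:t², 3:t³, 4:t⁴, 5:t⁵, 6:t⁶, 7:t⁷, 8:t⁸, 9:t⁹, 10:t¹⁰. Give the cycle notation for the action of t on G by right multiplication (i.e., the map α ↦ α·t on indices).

(0 1 2 3 4 5 6 7 8 9 10)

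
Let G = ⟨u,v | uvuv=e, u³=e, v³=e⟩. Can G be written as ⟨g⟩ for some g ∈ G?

Every cyclic group is abelian. But u·v = uv while v·u = u²v², so u·v ≠ v·u and G is not abelian. Hence G is not cyclic.

Answer: No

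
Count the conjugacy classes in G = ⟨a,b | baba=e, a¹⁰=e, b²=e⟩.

The conjugacy classes (representative and size) are:
  [e] (size 1), [a] (size 2), [a²] (size 2), [a³] (size 2), [a⁴] (size 2), [a⁵] (size 1), [a²b] (size 5), [a³b] (size 5).
Class equation: 1 + 2 + 2 + 2 + 2 + 1 + 5 + 5 = 20 = |G|. So G has 8 conjugacy classes.

Answer: 8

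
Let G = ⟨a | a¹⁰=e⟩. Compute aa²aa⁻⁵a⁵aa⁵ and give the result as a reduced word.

Multiply left to right, reducing at each step:
  a · a² = a³
  (a³) · a = a⁴
  (a⁴) · a⁻⁵ = a⁹
  (a⁹) · a⁵ = a⁴
  (a⁴) · a = a⁵
  (a⁵) · a⁵ = e

Answer: e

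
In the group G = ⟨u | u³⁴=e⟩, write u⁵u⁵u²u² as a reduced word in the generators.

Multiply left to right, reducing at each step:
  (u⁵) · u⁵ = u¹⁰
  (u¹⁰) · u² = u¹²
  (u¹²) · u² = u¹⁴

Answer: u¹⁴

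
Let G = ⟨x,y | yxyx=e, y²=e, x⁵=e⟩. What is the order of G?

Enumerate words in the generators, reducing via the relations: the distinct elements are
  {e, x, y, xy, x², x³, x⁴, x²y, x³y, x⁴y}.
No further products give new elements, so |G| = 10.

Answer: 10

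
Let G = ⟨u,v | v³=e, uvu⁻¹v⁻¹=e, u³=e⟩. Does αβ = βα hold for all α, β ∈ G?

Each pair of generators commutes: u·v = uv = v·u. Since the generators pairwise commute, every element of G commutes with every other, so G is abelian.

Answer: Yes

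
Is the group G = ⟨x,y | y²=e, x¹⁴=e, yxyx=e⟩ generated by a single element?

Every cyclic group is abelian. But x·y = xy while y·x = x¹³y, so x·y ≠ y·x and G is not abelian. Hence G is not cyclic.

Answer: No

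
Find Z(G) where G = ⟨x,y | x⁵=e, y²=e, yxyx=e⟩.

An element z ∈ Z(G) iff z commutes with every generator.
For example e is central: e·x = x = x·e; e·y = y = y·e.
Whereas x ∉ Z(G) since x·y = xy ≠ x⁴y = y·x.
Checking each of the 10 elements this way gives Z(G) = {e}, of order 1.

Answer: {e}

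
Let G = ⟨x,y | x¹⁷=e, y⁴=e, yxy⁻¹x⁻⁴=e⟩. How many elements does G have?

Enumerate words in the generators, reducing via the relations: the distinct elements are
  {e, x, y, xy, x², x³, x⁴, x⁵, x⁶, x⁷, x⁸, x⁹, y², y³, xy², xy³, x²y, x³y, x¹², x¹³, x¹¹, x¹⁰, x¹⁴, x¹⁵, x¹⁶, x⁴y, x⁵y, x⁶y, x⁷y, x⁸y, x⁹y, x²y², x²y³, x³y², x³y³, x¹²y, x¹³y, x¹¹y, x¹⁰y, x¹⁴y, x¹⁵y, x¹⁶y, x⁴y², x⁴y³, x⁵y², x⁵y³, x⁶y², x⁶y³, x⁷y², x⁷y³, x⁸y², x⁸y³, x⁹y², x⁹y³, x¹²y², x¹²y³, x¹³y², x¹³y³, x¹¹y², x¹¹y³, x¹⁰y², x¹⁰y³, x¹⁴y², x¹⁴y³, x¹⁵y², x¹⁵y³, x¹⁶y², x¹⁶y³}.
No further products give new elements, so |G| = 68.

Answer: 68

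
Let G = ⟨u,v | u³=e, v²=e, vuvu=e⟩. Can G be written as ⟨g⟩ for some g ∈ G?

Every cyclic group is abelian. But u·v = uv while v·u = u²v, so u·v ≠ v·u and G is not abelian. Hence G is not cyclic.

Answer: No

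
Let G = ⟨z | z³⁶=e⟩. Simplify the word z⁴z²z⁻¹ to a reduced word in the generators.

Multiply left to right, reducing at each step:
  (z⁴) · z² = z⁶
  (z⁶) · z⁻¹ = z⁵

Answer: z⁵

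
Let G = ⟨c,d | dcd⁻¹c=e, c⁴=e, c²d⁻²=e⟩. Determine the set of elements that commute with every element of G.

An element z ∈ Z(G) iff z commutes with every generator.
For example c² is central: (c²)·c = c³ = c·(c²); (c²)·d = d⁻¹ = d·(c²).
Whereas c ∉ Z(G) since c·d = cd ≠ cd⁻¹ = d·c.
Checking each of the 8 elements this way gives Z(G) = {e, c²}, of order 2.

Answer: {e, c²}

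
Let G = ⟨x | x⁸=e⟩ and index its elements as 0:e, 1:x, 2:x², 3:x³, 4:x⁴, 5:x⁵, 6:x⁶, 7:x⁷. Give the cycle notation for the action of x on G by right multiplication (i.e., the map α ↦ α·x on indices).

(0 1 2 3 4 5 6 7)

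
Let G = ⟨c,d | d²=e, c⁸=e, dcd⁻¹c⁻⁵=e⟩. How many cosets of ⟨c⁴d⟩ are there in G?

First find ord(c⁴d) by computing successive powers:
  (c⁴d)¹ = c⁴d, (c⁴d)² = e.
So |⟨c⁴d⟩| = ord(c⁴d) = 2. With |G| = 16, by Lagrange [G : ⟨c⁴d⟩] = 16/2 = 8.

Answer: 8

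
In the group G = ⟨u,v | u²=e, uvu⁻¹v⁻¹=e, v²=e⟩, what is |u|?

Compute successive powers until reaching e:
  u¹ = u, u² = e.
The smallest positive k with uᵏ = e is 2.

Answer: 2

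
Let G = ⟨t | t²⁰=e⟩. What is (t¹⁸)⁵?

Compute successive powers of (t¹⁸), reducing at each step:
  (t¹⁸)²: (t¹⁸) · t¹⁸ = t¹⁶
  (t¹⁸)³: (t¹⁶) · t¹⁸ = t¹⁴
  (t¹⁸)⁴: (t¹⁴) · t¹⁸ = t¹²
  (t¹⁸)⁵: (t¹²) · t¹⁸ = t¹⁰

Answer: t¹⁰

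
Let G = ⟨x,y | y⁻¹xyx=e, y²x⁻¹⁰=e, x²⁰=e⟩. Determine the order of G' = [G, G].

G' = [G, G] is generated by all commutators. The generator-pair commutators are: [x, y] = x².
The subgroup they normally generate is {e, x², x⁴, x⁶, x⁸, x¹⁰, x¹², x¹⁴, x¹⁶, x¹⁸}, of order 10.
Check: |G/G'| = 40/10 = 4 is the order of the abelianisation.

Answer: 10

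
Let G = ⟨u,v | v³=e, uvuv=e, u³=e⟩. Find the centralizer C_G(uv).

⟨uv⟩ ⊆ C_G(uv) since powers of uv commute with uv; so |C_G(uv)| ≥ |⟨uv⟩| = 2.
By orbit–stabilizer, |C_G(uv)| = |G| / |conj. class of uv| = 12 / 3 = 4.
The 4 elements commuting with uv are {e, uv, u²v², uv²u}.

Answer: {e, uv, u²v², uv²u}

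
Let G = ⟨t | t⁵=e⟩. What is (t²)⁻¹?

The order of (t²) is 5 (smallest k with (t²)ᵏ = e), so (t²)⁻¹ = (t²)⁴ = t³.
Check: (t²) · (t³) → (t²) · t³ = e, giving e as required.

Answer: t³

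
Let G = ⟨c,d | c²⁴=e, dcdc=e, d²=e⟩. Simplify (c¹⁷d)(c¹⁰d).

Compute (c¹⁷d) · (c¹⁰d) by multiplying left to right and reducing via the relations at each step:
  (c¹⁷d) · c¹⁰ = c⁷d
  (c⁷d) · d = c⁷

Answer: c⁷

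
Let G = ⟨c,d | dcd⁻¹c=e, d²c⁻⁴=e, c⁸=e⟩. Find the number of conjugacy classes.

The conjugacy classes (representative and size) are:
  [e] (size 1), [c⁷] (size 2), [c²] (size 2), [c⁵] (size 2), [c⁴] (size 1), [c²d⁻¹] (size 4), [c³d] (size 4).
Class equation: 1 + 2 + 2 + 2 + 1 + 4 + 4 = 16 = |G|. So G has 7 conjugacy classes.

Answer: 7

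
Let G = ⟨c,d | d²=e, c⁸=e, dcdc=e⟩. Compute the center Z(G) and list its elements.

An element z ∈ Z(G) iff z commutes with every generator.
For example c⁴ is central: (c⁴)·c = c⁵ = c·(c⁴); (c⁴)·d = c⁴d = d·(c⁴).
Whereas c ∉ Z(G) since c·d = cd ≠ c⁷d = d·c.
Checking each of the 16 elements this way gives Z(G) = {e, c⁴}, of order 2.

Answer: {e, c⁴}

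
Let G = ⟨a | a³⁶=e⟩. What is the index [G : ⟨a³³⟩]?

First find ord(a³³) by computing successive powers:
  (a³³)¹ = a³³, (a³³)² = a³⁰, (a³³)³ = a²⁷, (a³³)⁴ = a²⁴, (a³³)⁵ = a²¹, (a³³)⁶ = a¹⁸, (a³³)⁷ = a¹⁵, (a³³)⁸ = a¹², (a³³)⁹ = a⁹, (a³³)¹⁰ = a⁶, (a³³)¹¹ = a³, (a³³)¹² = e.
So |⟨a³³⟩| = ord(a³³) = 12. With |G| = 36, by Lagrange [G : ⟨a³³⟩] = 36/12 = 3.

Answer: 3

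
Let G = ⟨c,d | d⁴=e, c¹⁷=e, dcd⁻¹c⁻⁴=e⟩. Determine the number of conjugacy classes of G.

The conjugacy classes (representative and size) are:
  [e] (size 1), [c⁴] (size 4), [c²] (size 4), [c⁵] (size 4), [c¹¹] (size 4), [c⁷d] (size 17), [c³d²] (size 17), [c⁹d³] (size 17).
Class equation: 1 + 4 + 4 + 4 + 4 + 17 + 17 + 17 = 68 = |G|. So G has 8 conjugacy classes.

Answer: 8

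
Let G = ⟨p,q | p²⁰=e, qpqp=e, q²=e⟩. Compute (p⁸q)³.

Compute successive powers of (p⁸q), reducing at each step:
  (p⁸q)²: (p⁸q) · p⁸ = q;   q · q = e
  (p⁸q)³: e · p⁸ = p⁸;   (p⁸) · q = p⁸q

Answer: p⁸q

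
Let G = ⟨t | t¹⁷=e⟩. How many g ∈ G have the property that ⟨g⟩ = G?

G is cyclic of order 17. An element generates G iff its order is 17, and a cyclic group of order 17 has exactly φ(17) = 16 such elements.

Answer: 16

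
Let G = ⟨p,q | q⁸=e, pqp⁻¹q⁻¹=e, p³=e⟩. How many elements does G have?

Enumerate words in the generators, reducing via the relations: the distinct elements are
  {e, p, q, pq, p², q², q³, q⁴, q⁵, q⁶, q⁷, pq², pq³, pq⁴, pq⁵, pq⁶, pq⁷, p²q, p²q², p²q³, p²q⁴, p²q⁵, p²q⁶, p²q⁷}.
No further products give new elements, so |G| = 24.

Answer: 24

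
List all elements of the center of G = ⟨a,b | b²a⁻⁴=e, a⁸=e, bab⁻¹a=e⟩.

An element z ∈ Z(G) iff z commutes with every generator.
For example a⁴ is central: (a⁴)·a = a⁵ = a·(a⁴); (a⁴)·b = b⁻¹ = b·(a⁴).
Whereas a ∉ Z(G) since a·b = ab ≠ a³b⁻¹ = b·a.
Checking each of the 16 elements this way gives Z(G) = {e, a⁴}, of order 2.

Answer: {e, a⁴}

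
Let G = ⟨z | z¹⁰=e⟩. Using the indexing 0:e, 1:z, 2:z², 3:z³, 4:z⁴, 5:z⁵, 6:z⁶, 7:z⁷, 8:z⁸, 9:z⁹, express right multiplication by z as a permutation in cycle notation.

(0 1 2 3 4 5 6 7 8 9)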